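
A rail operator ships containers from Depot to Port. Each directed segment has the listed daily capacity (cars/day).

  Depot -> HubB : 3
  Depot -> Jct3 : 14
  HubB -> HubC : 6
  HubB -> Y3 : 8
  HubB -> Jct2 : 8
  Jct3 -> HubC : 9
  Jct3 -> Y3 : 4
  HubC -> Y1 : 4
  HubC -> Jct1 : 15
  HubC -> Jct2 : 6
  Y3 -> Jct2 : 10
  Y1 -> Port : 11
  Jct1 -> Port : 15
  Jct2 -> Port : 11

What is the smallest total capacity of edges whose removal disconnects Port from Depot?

Augment Depot→HubB→Jct2→Port: bottleneck 3, flow now 3.
Augment Depot→Jct3→HubC→Y1→Port: bottleneck 4, flow now 7.
Augment Depot→Jct3→HubC→Jct1→Port: bottleneck 5, flow now 12.
Augment Depot→Jct3→Y3→Jct2→Port: bottleneck 4, flow now 16.
No augmenting path remains; maximum flow = 16.
By max-flow min-cut, the minimum cut capacity equals the max flow.
In the residual graph, reachable from Depot: {Depot, Jct3}.
Min-cut edges: Depot→HubB (3), Jct3→HubC (9), Jct3→Y3 (4); capacity 3 + 9 + 4 = 16.

16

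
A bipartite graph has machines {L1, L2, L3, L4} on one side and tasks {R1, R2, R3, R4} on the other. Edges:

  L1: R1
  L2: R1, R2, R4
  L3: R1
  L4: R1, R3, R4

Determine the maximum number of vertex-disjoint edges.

3

Unit-capacity flow: source→left, listed edges, right→sink; max matching = max flow.
Augmenting path L1→R1 (+1); matched 1.
Augmenting path L2→R2 (+1); matched 2.
Augmenting path L4→R3 (+1); matched 3.
No augmenting path remains; maximum matching = 3.
König certificate: {L2, L4, R1} is a vertex cover of size 3 (every listed pair touches it), so no matching can be larger.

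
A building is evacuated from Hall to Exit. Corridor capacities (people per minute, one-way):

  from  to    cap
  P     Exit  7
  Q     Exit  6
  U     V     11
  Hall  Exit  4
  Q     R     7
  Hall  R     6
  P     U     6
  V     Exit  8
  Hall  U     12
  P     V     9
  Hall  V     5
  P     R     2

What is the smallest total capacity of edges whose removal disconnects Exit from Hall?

Augment Hall→Exit: bottleneck 4, flow now 4.
Augment Hall→V→Exit: bottleneck 5, flow now 9.
Augment Hall→U→V→Exit: bottleneck 3, flow now 12.
No augmenting path remains; maximum flow = 12.
By max-flow min-cut, the minimum cut capacity equals the max flow.
In the residual graph, reachable from Hall: {Hall, R, U, V}.
Min-cut edges: Hall→Exit (4), V→Exit (8); capacity 4 + 8 = 12.

12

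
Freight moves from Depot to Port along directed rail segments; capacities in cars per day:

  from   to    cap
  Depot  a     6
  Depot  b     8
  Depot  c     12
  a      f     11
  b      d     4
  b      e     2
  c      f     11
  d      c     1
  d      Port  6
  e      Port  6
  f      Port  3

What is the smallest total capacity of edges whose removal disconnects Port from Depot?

9

Augment Depot→a→f→Port: bottleneck 3, flow now 3.
Augment Depot→b→d→Port: bottleneck 4, flow now 7.
Augment Depot→b→e→Port: bottleneck 2, flow now 9.
No augmenting path remains; maximum flow = 9.
By max-flow min-cut, the minimum cut capacity equals the max flow.
In the residual graph, reachable from Depot: {Depot, a, b, c, f}.
Min-cut edges: b→d (4), b→e (2), f→Port (3); capacity 4 + 2 + 3 = 9.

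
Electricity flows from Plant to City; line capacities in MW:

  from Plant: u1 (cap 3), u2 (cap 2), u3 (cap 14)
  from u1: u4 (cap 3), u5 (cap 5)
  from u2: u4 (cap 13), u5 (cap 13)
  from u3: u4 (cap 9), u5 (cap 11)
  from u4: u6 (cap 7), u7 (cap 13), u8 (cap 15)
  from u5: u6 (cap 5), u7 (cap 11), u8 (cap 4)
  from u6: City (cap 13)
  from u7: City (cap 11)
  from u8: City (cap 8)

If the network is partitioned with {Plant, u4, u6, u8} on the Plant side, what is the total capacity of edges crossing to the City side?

Edges leaving {Plant, u4, u6, u8}: Plant→u1 (3), Plant→u2 (2), Plant→u3 (14), u4→u7 (13), u6→City (13), u8→City (8).
Cut capacity = 3 + 2 + 14 + 13 + 13 + 8 = 53.

53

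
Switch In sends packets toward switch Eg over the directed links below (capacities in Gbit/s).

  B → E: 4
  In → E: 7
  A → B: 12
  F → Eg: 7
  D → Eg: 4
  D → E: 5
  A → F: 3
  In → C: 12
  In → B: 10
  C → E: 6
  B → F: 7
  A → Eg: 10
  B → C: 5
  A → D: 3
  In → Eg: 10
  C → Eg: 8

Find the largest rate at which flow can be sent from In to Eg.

Augment In→Eg: bottleneck 10, flow now 10.
Augment In→C→Eg: bottleneck 8, flow now 18.
Augment In→B→F→Eg: bottleneck 7, flow now 25.
No augmenting path remains; maximum flow = 25.
In the residual graph, reachable from In: {In, B, C, E}.
Min-cut edges: In→Eg (10), B→F (7), C→Eg (8); capacity 10 + 7 + 8 = 25.
This cut is saturated, so no flow can exceed 25.

25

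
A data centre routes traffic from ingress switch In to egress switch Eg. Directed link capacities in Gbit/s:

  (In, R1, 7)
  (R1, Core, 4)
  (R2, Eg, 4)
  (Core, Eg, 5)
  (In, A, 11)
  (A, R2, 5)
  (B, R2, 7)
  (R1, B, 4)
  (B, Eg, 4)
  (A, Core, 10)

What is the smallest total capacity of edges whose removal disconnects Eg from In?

13

Augment In→A→R2→Eg: bottleneck 4, flow now 4.
Augment In→A→Core→Eg: bottleneck 5, flow now 9.
Augment In→R1→B→Eg: bottleneck 4, flow now 13.
No augmenting path remains; maximum flow = 13.
By max-flow min-cut, the minimum cut capacity equals the max flow.
In the residual graph, reachable from In: {In, A, R1, R2, Core}.
Min-cut edges: R1→B (4), R2→Eg (4), Core→Eg (5); capacity 4 + 4 + 5 = 13.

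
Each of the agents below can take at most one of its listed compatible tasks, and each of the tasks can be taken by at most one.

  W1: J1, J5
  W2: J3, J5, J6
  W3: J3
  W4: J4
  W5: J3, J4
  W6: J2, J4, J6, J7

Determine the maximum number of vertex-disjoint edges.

5

Unit-capacity flow: source→left, listed edges, right→sink; max matching = max flow.
Augmenting path W1→J1 (+1); matched 1.
Augmenting path W2→J3 (+1); matched 2.
Augmenting path W4→J4 (+1); matched 3.
Augmenting path W6→J2 (+1); matched 4.
Augmenting path W3→J3→W2→J5 (+1); matched 5.
No augmenting path remains; maximum matching = 5.
König certificate: {W1, W2, W6, J3, J4} is a vertex cover of size 5 (every listed pair touches it), so no matching can be larger.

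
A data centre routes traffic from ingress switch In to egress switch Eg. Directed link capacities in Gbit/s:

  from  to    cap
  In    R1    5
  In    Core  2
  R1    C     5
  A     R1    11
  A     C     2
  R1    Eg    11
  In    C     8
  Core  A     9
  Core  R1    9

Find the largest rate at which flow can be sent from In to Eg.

7

Augment In→R1→Eg: bottleneck 5, flow now 5.
Augment In→Core→R1→Eg: bottleneck 2, flow now 7.
No augmenting path remains; maximum flow = 7.
In the residual graph, reachable from In: {In, C}.
Min-cut edges: In→Core (2), In→R1 (5); capacity 2 + 5 = 7.
This cut is saturated, so no flow can exceed 7.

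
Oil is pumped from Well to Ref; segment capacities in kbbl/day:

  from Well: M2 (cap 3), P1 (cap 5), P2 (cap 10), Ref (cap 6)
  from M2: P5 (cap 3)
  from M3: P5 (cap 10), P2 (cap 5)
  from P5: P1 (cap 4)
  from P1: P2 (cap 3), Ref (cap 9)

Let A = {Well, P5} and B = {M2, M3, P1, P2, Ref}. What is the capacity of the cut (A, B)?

28

Edges leaving {Well, P5}: Well→M2 (3), Well→P1 (5), Well→P2 (10), Well→Ref (6), P5→P1 (4).
Cut capacity = 3 + 5 + 10 + 6 + 4 = 28.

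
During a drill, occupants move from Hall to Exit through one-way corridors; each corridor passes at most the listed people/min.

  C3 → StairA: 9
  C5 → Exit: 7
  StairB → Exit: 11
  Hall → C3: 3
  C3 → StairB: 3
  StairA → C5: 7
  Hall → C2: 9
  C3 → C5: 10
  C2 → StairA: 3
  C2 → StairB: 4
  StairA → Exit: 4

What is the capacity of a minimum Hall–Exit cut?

10

Augment Hall→C3→StairA→Exit: bottleneck 3, flow now 3.
Augment Hall→C2→StairA→Exit: bottleneck 1, flow now 4.
Augment Hall→C2→StairB→Exit: bottleneck 4, flow now 8.
Augment Hall→C2→StairA→C5→Exit: bottleneck 2, flow now 10.
No augmenting path remains; maximum flow = 10.
By max-flow min-cut, the minimum cut capacity equals the max flow.
In the residual graph, reachable from Hall: {Hall, C2}.
Min-cut edges: Hall→C3 (3), C2→StairA (3), C2→StairB (4); capacity 3 + 3 + 4 = 10.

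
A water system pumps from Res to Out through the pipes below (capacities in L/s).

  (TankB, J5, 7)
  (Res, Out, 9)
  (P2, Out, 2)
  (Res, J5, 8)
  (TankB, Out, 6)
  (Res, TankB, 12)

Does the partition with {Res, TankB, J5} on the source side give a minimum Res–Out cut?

Given cut capacity: 9 + 6 = 15.
Augment Res→Out: bottleneck 9, flow now 9.
Augment Res→TankB→Out: bottleneck 6, flow now 15.
No augmenting path remains; maximum flow = 15.
Cut capacity 15 equals the max flow, so it is a minimum cut.

Yes — it is a minimum cut (capacity 15).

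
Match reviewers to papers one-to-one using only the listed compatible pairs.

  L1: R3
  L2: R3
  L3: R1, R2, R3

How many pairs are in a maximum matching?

Unit-capacity flow: source→left, listed edges, right→sink; max matching = max flow.
Augmenting path L1→R3 (+1); matched 1.
Augmenting path L3→R1 (+1); matched 2.
No augmenting path remains; maximum matching = 2.
König certificate: {L3, R3} is a vertex cover of size 2 (every listed pair touches it), so no matching can be larger.

2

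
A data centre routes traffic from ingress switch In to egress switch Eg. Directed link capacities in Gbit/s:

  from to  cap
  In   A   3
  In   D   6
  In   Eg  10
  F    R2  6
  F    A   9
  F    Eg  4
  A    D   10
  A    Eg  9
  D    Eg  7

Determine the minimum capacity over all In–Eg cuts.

19

Augment In→Eg: bottleneck 10, flow now 10.
Augment In→A→Eg: bottleneck 3, flow now 13.
Augment In→D→Eg: bottleneck 6, flow now 19.
No augmenting path remains; maximum flow = 19.
By max-flow min-cut, the minimum cut capacity equals the max flow.
In the residual graph, reachable from In: {In}.
Min-cut edges: In→A (3), In→D (6), In→Eg (10); capacity 3 + 6 + 10 = 19.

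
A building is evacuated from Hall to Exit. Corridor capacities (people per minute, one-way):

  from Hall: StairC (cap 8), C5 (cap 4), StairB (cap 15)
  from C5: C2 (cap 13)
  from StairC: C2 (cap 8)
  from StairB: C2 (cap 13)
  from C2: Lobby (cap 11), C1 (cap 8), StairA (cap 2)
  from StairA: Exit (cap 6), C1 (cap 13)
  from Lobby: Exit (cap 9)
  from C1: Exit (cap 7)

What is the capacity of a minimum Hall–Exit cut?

Augment Hall→C5→C2→StairA→Exit: bottleneck 2, flow now 2.
Augment Hall→C5→C2→Lobby→Exit: bottleneck 2, flow now 4.
Augment Hall→StairC→C2→Lobby→Exit: bottleneck 7, flow now 11.
Augment Hall→StairC→C2→C1→Exit: bottleneck 1, flow now 12.
Augment Hall→StairB→C2→C1→Exit: bottleneck 6, flow now 18.
No augmenting path remains; maximum flow = 18.
By max-flow min-cut, the minimum cut capacity equals the max flow.
In the residual graph, reachable from Hall: {Hall, C5, StairC, StairB, C2, Lobby, C1}.
Min-cut edges: C2→StairA (2), Lobby→Exit (9), C1→Exit (7); capacity 2 + 9 + 7 = 18.

18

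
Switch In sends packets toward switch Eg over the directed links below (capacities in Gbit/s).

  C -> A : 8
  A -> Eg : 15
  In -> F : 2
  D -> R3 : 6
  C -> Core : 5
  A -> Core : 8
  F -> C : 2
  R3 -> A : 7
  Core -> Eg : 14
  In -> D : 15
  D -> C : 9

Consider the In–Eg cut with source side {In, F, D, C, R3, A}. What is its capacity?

28

Edges leaving {In, F, D, C, R3, A}: C→Core (5), A→Core (8), A→Eg (15).
Cut capacity = 5 + 8 + 15 = 28.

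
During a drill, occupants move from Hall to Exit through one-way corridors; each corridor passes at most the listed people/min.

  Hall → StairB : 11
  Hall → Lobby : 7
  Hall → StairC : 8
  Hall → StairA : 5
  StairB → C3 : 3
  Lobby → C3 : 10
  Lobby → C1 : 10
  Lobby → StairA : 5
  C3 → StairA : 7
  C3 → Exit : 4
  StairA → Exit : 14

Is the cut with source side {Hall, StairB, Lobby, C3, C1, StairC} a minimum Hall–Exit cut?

Given cut capacity: 5 + 5 + 7 + 4 = 21.
Augment Hall→StairA→Exit: bottleneck 5, flow now 5.
Augment Hall→StairB→C3→Exit: bottleneck 3, flow now 8.
Augment Hall→Lobby→C3→Exit: bottleneck 1, flow now 9.
Augment Hall→Lobby→StairA→Exit: bottleneck 5, flow now 14.
Augment Hall→Lobby→C3→StairA→Exit: bottleneck 1, flow now 15.
No augmenting path remains; maximum flow = 15.
In the residual graph, reachable from Hall: {Hall, StairB, StairC}.
Min-cut edges: Hall→Lobby (7), Hall→StairA (5), StairB→C3 (3); capacity 7 + 5 + 3 = 15.
Cut capacity 21 exceeds the max flow 15, so it is not minimum.

No — its capacity is 21, but the minimum cut has capacity 15.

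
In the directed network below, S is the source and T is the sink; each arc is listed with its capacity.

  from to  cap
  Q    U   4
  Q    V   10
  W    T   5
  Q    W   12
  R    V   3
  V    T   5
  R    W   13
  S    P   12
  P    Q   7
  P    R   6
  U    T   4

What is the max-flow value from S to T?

Augment S→P→Q→U→T: bottleneck 4, flow now 4.
Augment S→P→Q→V→T: bottleneck 3, flow now 7.
Augment S→P→R→V→T: bottleneck 2, flow now 9.
Augment S→P→R→W→T: bottleneck 3, flow now 12.
No augmenting path remains; maximum flow = 12.
In the residual graph, reachable from S: {S}.
Min-cut edges: S→P (12); capacity 12 = 12.
This cut is saturated, so no flow can exceed 12.

12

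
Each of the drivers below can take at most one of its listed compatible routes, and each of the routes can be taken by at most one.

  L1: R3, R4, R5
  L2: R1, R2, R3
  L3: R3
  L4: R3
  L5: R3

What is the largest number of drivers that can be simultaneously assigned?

Unit-capacity flow: source→left, listed edges, right→sink; max matching = max flow.
Augmenting path L1→R3 (+1); matched 1.
Augmenting path L2→R1 (+1); matched 2.
Augmenting path L3→R3→L1→R4 (+1); matched 3.
No augmenting path remains; maximum matching = 3.
König certificate: {L1, L2, R3} is a vertex cover of size 3 (every listed pair touches it), so no matching can be larger.

3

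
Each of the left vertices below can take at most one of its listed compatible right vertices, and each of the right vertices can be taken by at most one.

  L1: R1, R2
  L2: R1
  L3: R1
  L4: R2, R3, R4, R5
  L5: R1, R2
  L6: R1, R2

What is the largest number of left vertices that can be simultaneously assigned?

3

Unit-capacity flow: source→left, listed edges, right→sink; max matching = max flow.
Augmenting path L1→R1 (+1); matched 1.
Augmenting path L4→R2 (+1); matched 2.
Augmenting path L5→R2→L4→R3 (+1); matched 3.
No augmenting path remains; maximum matching = 3.
König certificate: {L4, R1, R2} is a vertex cover of size 3 (every listed pair touches it), so no matching can be larger.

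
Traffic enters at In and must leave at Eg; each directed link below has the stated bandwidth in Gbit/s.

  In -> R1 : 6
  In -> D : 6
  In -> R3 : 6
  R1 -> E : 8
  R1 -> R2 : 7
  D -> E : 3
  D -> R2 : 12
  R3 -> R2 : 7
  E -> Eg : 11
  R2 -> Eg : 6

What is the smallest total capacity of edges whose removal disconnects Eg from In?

Augment In→R1→E→Eg: bottleneck 6, flow now 6.
Augment In→D→E→Eg: bottleneck 3, flow now 9.
Augment In→D→R2→Eg: bottleneck 3, flow now 12.
Augment In→R3→R2→Eg: bottleneck 3, flow now 15.
No augmenting path remains; maximum flow = 15.
By max-flow min-cut, the minimum cut capacity equals the max flow.
In the residual graph, reachable from In: {In, D, R3, R2}.
Min-cut edges: In→R1 (6), D→E (3), R2→Eg (6); capacity 6 + 3 + 6 = 15.

15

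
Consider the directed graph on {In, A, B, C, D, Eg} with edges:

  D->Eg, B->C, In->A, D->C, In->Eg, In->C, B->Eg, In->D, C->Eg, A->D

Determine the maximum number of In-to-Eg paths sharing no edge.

Assign every edge capacity 1; by Menger, the answer equals the max flow.
Path In→Eg (+1); total 1.
Path In→C→Eg (+1); total 2.
Path In→D→Eg (+1); total 3.
No residual In→Eg path; max flow = 3.
Certifying cut of size 3: {C→Eg, D→Eg, In→Eg}.

3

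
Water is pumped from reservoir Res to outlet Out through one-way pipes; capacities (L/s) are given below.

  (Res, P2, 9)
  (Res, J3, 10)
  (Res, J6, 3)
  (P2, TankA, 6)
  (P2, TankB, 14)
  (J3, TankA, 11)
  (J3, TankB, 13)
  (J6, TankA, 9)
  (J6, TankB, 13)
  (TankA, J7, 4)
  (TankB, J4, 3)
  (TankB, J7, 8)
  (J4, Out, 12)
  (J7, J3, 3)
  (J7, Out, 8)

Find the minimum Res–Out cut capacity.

Augment Res→P2→TankA→J7→Out: bottleneck 4, flow now 4.
Augment Res→P2→TankB→J4→Out: bottleneck 3, flow now 7.
Augment Res→P2→TankB→J7→Out: bottleneck 2, flow now 9.
Augment Res→J3→TankB→J7→Out: bottleneck 2, flow now 11.
No augmenting path remains; maximum flow = 11.
By max-flow min-cut, the minimum cut capacity equals the max flow.
In the residual graph, reachable from Res: {Res, P2, J3, J6, TankA, TankB, J7}.
Min-cut edges: TankB→J4 (3), J7→Out (8); capacity 3 + 8 = 11.

11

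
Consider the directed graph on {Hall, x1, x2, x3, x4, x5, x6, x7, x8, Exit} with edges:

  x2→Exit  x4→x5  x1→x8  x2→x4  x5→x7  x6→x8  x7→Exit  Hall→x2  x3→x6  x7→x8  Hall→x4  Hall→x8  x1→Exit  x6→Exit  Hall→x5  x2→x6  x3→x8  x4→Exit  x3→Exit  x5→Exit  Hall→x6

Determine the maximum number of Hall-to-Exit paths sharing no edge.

Assign every edge capacity 1; by Menger, the answer equals the max flow.
Path Hall→x2→Exit (+1); total 1.
Path Hall→x4→Exit (+1); total 2.
Path Hall→x5→Exit (+1); total 3.
Path Hall→x6→Exit (+1); total 4.
No residual Hall→Exit path; max flow = 4.
Certifying cut of size 4: {Hall→x2, Hall→x4, Hall→x5, Hall→x6}.

4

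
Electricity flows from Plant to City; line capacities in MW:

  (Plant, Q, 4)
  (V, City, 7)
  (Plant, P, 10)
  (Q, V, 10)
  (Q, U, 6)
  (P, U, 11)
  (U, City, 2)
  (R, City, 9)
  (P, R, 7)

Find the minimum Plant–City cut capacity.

Augment Plant→P→R→City: bottleneck 7, flow now 7.
Augment Plant→P→U→City: bottleneck 2, flow now 9.
Augment Plant→Q→V→City: bottleneck 4, flow now 13.
No augmenting path remains; maximum flow = 13.
By max-flow min-cut, the minimum cut capacity equals the max flow.
In the residual graph, reachable from Plant: {Plant, P, U}.
Min-cut edges: Plant→Q (4), P→R (7), U→City (2); capacity 4 + 7 + 2 = 13.

13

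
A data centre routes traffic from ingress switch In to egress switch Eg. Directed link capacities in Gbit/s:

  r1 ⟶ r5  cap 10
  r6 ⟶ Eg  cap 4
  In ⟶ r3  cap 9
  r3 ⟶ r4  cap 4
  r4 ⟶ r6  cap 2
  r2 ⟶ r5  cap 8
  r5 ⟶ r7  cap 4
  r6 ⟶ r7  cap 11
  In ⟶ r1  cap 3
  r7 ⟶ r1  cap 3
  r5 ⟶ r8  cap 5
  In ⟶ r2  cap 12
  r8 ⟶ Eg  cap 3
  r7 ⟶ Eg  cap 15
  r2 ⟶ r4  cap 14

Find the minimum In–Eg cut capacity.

Augment In→r1→r5→r7→Eg: bottleneck 3, flow now 3.
Augment In→r2→r4→r6→Eg: bottleneck 2, flow now 5.
Augment In→r2→r5→r7→Eg: bottleneck 1, flow now 6.
Augment In→r2→r5→r8→Eg: bottleneck 3, flow now 9.
No augmenting path remains; maximum flow = 9.
By max-flow min-cut, the minimum cut capacity equals the max flow.
In the residual graph, reachable from In: {In, r1, r2, r3, r4, r5, r8}.
Min-cut edges: r4→r6 (2), r5→r7 (4), r8→Eg (3); capacity 2 + 4 + 3 = 9.

9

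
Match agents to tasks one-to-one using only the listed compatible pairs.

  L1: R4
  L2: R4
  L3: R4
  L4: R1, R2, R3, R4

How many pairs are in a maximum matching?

2

Unit-capacity flow: source→left, listed edges, right→sink; max matching = max flow.
Augmenting path L1→R4 (+1); matched 1.
Augmenting path L4→R1 (+1); matched 2.
No augmenting path remains; maximum matching = 2.
König certificate: {L4, R4} is a vertex cover of size 2 (every listed pair touches it), so no matching can be larger.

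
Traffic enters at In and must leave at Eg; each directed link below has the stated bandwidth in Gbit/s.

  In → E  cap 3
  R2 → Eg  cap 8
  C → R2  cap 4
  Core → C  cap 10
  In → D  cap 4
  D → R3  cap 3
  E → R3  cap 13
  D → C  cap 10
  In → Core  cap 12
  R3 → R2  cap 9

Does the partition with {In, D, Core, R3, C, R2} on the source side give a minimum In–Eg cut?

Given cut capacity: 3 + 8 = 11.
Augment In→D→R3→R2→Eg: bottleneck 3, flow now 3.
Augment In→D→C→R2→Eg: bottleneck 1, flow now 4.
Augment In→E→R3→R2→Eg: bottleneck 3, flow now 7.
Augment In→Core→C→R2→Eg: bottleneck 1, flow now 8.
No augmenting path remains; maximum flow = 8.
In the residual graph, reachable from In: {In, D, E, Core, R3, C, R2}.
Min-cut edges: R2→Eg (8); capacity 8 = 8.
Cut capacity 11 exceeds the max flow 8, so it is not minimum.

No — its capacity is 11, but the minimum cut has capacity 8.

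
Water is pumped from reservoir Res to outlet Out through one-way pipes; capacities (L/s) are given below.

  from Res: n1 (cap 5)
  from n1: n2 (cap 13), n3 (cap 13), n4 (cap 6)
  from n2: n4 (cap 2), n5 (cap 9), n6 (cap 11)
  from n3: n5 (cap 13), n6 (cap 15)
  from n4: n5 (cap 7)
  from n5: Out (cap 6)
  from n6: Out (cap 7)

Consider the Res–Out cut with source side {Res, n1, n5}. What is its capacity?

38

Edges leaving {Res, n1, n5}: n1→n2 (13), n1→n3 (13), n1→n4 (6), n5→Out (6).
Cut capacity = 13 + 13 + 6 + 6 = 38.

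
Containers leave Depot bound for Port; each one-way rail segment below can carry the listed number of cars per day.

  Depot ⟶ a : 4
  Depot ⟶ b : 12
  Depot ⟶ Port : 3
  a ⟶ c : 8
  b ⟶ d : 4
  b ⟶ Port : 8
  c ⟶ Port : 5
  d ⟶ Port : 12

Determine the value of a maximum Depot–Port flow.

19

Augment Depot→Port: bottleneck 3, flow now 3.
Augment Depot→b→Port: bottleneck 8, flow now 11.
Augment Depot→a→c→Port: bottleneck 4, flow now 15.
Augment Depot→b→d→Port: bottleneck 4, flow now 19.
No augmenting path remains; maximum flow = 19.
In the residual graph, reachable from Depot: {Depot}.
Min-cut edges: Depot→a (4), Depot→b (12), Depot→Port (3); capacity 4 + 12 + 3 = 19.
This cut is saturated, so no flow can exceed 19.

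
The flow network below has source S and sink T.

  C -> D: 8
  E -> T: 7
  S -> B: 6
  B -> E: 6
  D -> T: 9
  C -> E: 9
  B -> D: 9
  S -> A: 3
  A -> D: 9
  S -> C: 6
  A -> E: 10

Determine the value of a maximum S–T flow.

15

Augment S→A→D→T: bottleneck 3, flow now 3.
Augment S→B→D→T: bottleneck 6, flow now 9.
Augment S→C→E→T: bottleneck 6, flow now 15.
No augmenting path remains; maximum flow = 15.
In the residual graph, reachable from S: {S}.
Min-cut edges: S→A (3), S→B (6), S→C (6); capacity 3 + 6 + 6 = 15.
This cut is saturated, so no flow can exceed 15.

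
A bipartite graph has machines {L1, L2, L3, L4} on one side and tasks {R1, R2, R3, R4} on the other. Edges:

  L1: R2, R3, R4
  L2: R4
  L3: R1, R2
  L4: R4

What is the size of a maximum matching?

Unit-capacity flow: source→left, listed edges, right→sink; max matching = max flow.
Augmenting path L1→R2 (+1); matched 1.
Augmenting path L2→R4 (+1); matched 2.
Augmenting path L3→R1 (+1); matched 3.
No augmenting path remains; maximum matching = 3.
König certificate: {L1, L3, R4} is a vertex cover of size 3 (every listed pair touches it), so no matching can be larger.

3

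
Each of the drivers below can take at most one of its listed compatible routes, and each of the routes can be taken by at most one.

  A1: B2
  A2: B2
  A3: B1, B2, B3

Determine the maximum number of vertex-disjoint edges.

Unit-capacity flow: source→left, listed edges, right→sink; max matching = max flow.
Augmenting path A1→B2 (+1); matched 1.
Augmenting path A3→B1 (+1); matched 2.
No augmenting path remains; maximum matching = 2.
König certificate: {A3, B2} is a vertex cover of size 2 (every listed pair touches it), so no matching can be larger.

2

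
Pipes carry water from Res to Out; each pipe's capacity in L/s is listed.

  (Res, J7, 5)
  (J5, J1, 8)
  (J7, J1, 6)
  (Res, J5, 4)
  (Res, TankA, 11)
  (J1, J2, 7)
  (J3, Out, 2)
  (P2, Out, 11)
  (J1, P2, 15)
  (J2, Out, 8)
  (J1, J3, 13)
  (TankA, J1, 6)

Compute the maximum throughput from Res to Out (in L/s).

15

Augment Res→J7→J1→J3→Out: bottleneck 2, flow now 2.
Augment Res→J7→J1→J2→Out: bottleneck 3, flow now 5.
Augment Res→J5→J1→J2→Out: bottleneck 4, flow now 9.
Augment Res→TankA→J1→P2→Out: bottleneck 6, flow now 15.
No augmenting path remains; maximum flow = 15.
In the residual graph, reachable from Res: {Res, TankA}.
Min-cut edges: Res→J7 (5), Res→J5 (4), TankA→J1 (6); capacity 5 + 4 + 6 = 15.
This cut is saturated, so no flow can exceed 15.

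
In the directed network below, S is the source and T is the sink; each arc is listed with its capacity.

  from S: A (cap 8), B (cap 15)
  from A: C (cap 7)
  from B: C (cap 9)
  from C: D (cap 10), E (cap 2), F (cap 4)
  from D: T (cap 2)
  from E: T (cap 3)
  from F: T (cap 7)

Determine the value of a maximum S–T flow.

8

Augment S→A→C→D→T: bottleneck 2, flow now 2.
Augment S→A→C→E→T: bottleneck 2, flow now 4.
Augment S→A→C→F→T: bottleneck 3, flow now 7.
Augment S→B→C→F→T: bottleneck 1, flow now 8.
No augmenting path remains; maximum flow = 8.
In the residual graph, reachable from S: {S, A, B, C, D}.
Min-cut edges: C→E (2), C→F (4), D→T (2); capacity 2 + 4 + 2 = 8.
This cut is saturated, so no flow can exceed 8.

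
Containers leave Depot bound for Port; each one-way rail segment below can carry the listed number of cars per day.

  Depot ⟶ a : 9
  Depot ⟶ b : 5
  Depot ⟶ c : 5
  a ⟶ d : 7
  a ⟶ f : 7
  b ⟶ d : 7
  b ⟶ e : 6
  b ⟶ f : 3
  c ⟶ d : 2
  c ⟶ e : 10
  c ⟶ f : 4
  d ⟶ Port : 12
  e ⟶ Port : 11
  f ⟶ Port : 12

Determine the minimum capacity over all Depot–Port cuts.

Augment Depot→a→d→Port: bottleneck 7, flow now 7.
Augment Depot→a→f→Port: bottleneck 2, flow now 9.
Augment Depot→b→d→Port: bottleneck 5, flow now 14.
Augment Depot→c→e→Port: bottleneck 5, flow now 19.
No augmenting path remains; maximum flow = 19.
By max-flow min-cut, the minimum cut capacity equals the max flow.
In the residual graph, reachable from Depot: {Depot}.
Min-cut edges: Depot→a (9), Depot→b (5), Depot→c (5); capacity 9 + 5 + 5 = 19.

19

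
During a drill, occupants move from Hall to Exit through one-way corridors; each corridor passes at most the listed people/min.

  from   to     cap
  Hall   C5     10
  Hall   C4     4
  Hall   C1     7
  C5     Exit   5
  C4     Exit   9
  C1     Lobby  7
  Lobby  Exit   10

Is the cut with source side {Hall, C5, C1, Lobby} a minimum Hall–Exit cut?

No — its capacity is 19, but the minimum cut has capacity 16.

Given cut capacity: 4 + 5 + 10 = 19.
Augment Hall→C5→Exit: bottleneck 5, flow now 5.
Augment Hall→C4→Exit: bottleneck 4, flow now 9.
Augment Hall→C1→Lobby→Exit: bottleneck 7, flow now 16.
No augmenting path remains; maximum flow = 16.
In the residual graph, reachable from Hall: {Hall, C5}.
Min-cut edges: Hall→C4 (4), Hall→C1 (7), C5→Exit (5); capacity 4 + 7 + 5 = 16.
Cut capacity 19 exceeds the max flow 16, so it is not minimum.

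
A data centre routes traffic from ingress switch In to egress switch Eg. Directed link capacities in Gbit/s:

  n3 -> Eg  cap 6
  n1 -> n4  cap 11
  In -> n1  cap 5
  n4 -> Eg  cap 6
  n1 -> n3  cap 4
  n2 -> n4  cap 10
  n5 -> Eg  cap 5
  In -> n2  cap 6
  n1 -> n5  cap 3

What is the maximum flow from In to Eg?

Augment In→n1→n3→Eg: bottleneck 4, flow now 4.
Augment In→n1→n4→Eg: bottleneck 1, flow now 5.
Augment In→n2→n4→Eg: bottleneck 5, flow now 10.
Augment In→n2→n4→n1→n5→Eg: bottleneck 1, flow now 11. (uses reverse residual edge)
No augmenting path remains; maximum flow = 11.
In the residual graph, reachable from In: {In}.
Min-cut edges: In→n1 (5), In→n2 (6); capacity 5 + 6 = 11.
This cut is saturated, so no flow can exceed 11.

11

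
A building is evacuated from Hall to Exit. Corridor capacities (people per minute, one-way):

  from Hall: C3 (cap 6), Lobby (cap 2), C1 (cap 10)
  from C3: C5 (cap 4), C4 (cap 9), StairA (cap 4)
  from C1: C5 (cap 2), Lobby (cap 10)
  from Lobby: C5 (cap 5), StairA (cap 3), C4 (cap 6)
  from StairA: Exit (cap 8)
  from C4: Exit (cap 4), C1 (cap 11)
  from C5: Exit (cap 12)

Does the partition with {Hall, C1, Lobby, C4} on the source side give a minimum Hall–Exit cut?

Given cut capacity: 6 + 2 + 3 + 5 + 4 = 20.
Augment Hall→C3→StairA→Exit: bottleneck 4, flow now 4.
Augment Hall→C3→C4→Exit: bottleneck 2, flow now 6.
Augment Hall→C1→C5→Exit: bottleneck 2, flow now 8.
Augment Hall→Lobby→StairA→Exit: bottleneck 2, flow now 10.
Augment Hall→C1→Lobby→StairA→Exit: bottleneck 1, flow now 11.
Augment Hall→C1→Lobby→C4→Exit: bottleneck 2, flow now 13.
Augment Hall→C1→Lobby→C5→Exit: bottleneck 5, flow now 18.
No augmenting path remains; maximum flow = 18.
In the residual graph, reachable from Hall: {Hall}.
Min-cut edges: Hall→C3 (6), Hall→C1 (10), Hall→Lobby (2); capacity 6 + 10 + 2 = 18.
Cut capacity 20 exceeds the max flow 18, so it is not minimum.

No — its capacity is 20, but the minimum cut has capacity 18.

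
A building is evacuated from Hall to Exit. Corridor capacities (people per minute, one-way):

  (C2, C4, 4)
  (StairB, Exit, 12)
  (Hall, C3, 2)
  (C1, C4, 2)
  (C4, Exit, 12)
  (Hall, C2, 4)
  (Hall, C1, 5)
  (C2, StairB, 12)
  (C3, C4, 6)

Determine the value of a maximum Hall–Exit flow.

8

Augment Hall→C2→StairB→Exit: bottleneck 4, flow now 4.
Augment Hall→C3→C4→Exit: bottleneck 2, flow now 6.
Augment Hall→C1→C4→Exit: bottleneck 2, flow now 8.
No augmenting path remains; maximum flow = 8.
In the residual graph, reachable from Hall: {Hall, C1}.
Min-cut edges: Hall→C2 (4), Hall→C3 (2), C1→C4 (2); capacity 4 + 2 + 2 = 8.
This cut is saturated, so no flow can exceed 8.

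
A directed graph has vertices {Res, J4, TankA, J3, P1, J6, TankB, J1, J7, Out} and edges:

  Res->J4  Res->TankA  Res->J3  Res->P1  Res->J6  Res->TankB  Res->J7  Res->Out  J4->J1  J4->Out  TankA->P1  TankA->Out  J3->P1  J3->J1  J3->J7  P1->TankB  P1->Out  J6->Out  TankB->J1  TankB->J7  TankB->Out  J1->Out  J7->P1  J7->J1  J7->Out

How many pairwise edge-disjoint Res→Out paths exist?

8

Assign every edge capacity 1; by Menger, the answer equals the max flow.
Path Res→Out (+1); total 1.
Path Res→J4→Out (+1); total 2.
Path Res→TankA→Out (+1); total 3.
Path Res→P1→Out (+1); total 4.
Path Res→J6→Out (+1); total 5.
Path Res→TankB→Out (+1); total 6.
Path Res→J7→Out (+1); total 7.
Path Res→J3→J1→Out (+1); total 8.
No residual Res→Out path; max flow = 8.
Certifying cut of size 8: {Res→J3, Res→J4, Res→J6, Res→J7, Res→Out, Res→P1, Res→TankA, Res→TankB}.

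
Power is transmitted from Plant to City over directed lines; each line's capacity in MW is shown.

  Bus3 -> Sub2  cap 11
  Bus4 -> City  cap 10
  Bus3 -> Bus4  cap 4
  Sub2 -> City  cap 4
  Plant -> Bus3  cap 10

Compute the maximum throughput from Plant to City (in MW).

Augment Plant→Bus3→Sub2→City: bottleneck 4, flow now 4.
Augment Plant→Bus3→Bus4→City: bottleneck 4, flow now 8.
No augmenting path remains; maximum flow = 8.
In the residual graph, reachable from Plant: {Plant, Bus3, Sub2}.
Min-cut edges: Bus3→Bus4 (4), Sub2→City (4); capacity 4 + 4 = 8.
This cut is saturated, so no flow can exceed 8.

8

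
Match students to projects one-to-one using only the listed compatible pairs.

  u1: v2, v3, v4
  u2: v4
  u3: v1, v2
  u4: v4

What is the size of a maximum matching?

Unit-capacity flow: source→left, listed edges, right→sink; max matching = max flow.
Augmenting path u1→v2 (+1); matched 1.
Augmenting path u2→v4 (+1); matched 2.
Augmenting path u3→v1 (+1); matched 3.
No augmenting path remains; maximum matching = 3.
König certificate: {u1, u3, v4} is a vertex cover of size 3 (every listed pair touches it), so no matching can be larger.

3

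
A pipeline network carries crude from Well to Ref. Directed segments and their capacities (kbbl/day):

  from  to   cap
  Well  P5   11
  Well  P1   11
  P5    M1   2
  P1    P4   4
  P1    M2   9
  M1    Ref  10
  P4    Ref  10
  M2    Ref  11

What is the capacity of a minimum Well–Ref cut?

Augment Well→P5→M1→Ref: bottleneck 2, flow now 2.
Augment Well→P1→P4→Ref: bottleneck 4, flow now 6.
Augment Well→P1→M2→Ref: bottleneck 7, flow now 13.
No augmenting path remains; maximum flow = 13.
By max-flow min-cut, the minimum cut capacity equals the max flow.
In the residual graph, reachable from Well: {Well, P5}.
Min-cut edges: Well→P1 (11), P5→M1 (2); capacity 11 + 2 = 13.

13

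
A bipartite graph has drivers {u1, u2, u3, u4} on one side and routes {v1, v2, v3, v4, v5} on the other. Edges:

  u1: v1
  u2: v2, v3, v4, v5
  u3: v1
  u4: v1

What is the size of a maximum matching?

2

Unit-capacity flow: source→left, listed edges, right→sink; max matching = max flow.
Augmenting path u1→v1 (+1); matched 1.
Augmenting path u2→v2 (+1); matched 2.
No augmenting path remains; maximum matching = 2.
König certificate: {u2, v1} is a vertex cover of size 2 (every listed pair touches it), so no matching can be larger.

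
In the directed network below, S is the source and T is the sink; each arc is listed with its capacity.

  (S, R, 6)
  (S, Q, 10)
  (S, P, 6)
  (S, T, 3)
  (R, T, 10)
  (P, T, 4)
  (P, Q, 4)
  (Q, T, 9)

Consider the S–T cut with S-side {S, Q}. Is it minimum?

No — its capacity is 24, but the minimum cut has capacity 22.

Given cut capacity: 6 + 6 + 3 + 9 = 24.
Augment S→T: bottleneck 3, flow now 3.
Augment S→P→T: bottleneck 4, flow now 7.
Augment S→Q→T: bottleneck 9, flow now 16.
Augment S→R→T: bottleneck 6, flow now 22.
No augmenting path remains; maximum flow = 22.
In the residual graph, reachable from S: {S, P, Q}.
Min-cut edges: S→R (6), S→T (3), P→T (4), Q→T (9); capacity 6 + 3 + 4 + 9 = 22.
Cut capacity 24 exceeds the max flow 22, so it is not minimum.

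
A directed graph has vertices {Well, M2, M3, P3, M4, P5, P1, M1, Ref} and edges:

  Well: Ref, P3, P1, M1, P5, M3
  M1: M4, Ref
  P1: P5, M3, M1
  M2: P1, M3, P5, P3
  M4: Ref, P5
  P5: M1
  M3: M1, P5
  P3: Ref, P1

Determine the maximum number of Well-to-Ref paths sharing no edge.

4

Assign every edge capacity 1; by Menger, the answer equals the max flow.
Path Well→Ref (+1); total 1.
Path Well→P3→Ref (+1); total 2.
Path Well→M1→Ref (+1); total 3.
Path Well→M3→M1→M4→Ref (+1); total 4.
No residual Well→Ref path; max flow = 4.
Certifying cut of size 4: {M1→M4, M1→Ref, Well→P3, Well→Ref}.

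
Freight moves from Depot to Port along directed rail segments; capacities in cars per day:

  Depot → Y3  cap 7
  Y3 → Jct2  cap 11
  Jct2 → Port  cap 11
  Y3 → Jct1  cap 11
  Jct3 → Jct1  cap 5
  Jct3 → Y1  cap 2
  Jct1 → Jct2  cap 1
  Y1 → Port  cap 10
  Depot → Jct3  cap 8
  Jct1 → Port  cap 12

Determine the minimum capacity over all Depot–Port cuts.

Augment Depot→Y3→Jct2→Port: bottleneck 7, flow now 7.
Augment Depot→Jct3→Y1→Port: bottleneck 2, flow now 9.
Augment Depot→Jct3→Jct1→Port: bottleneck 5, flow now 14.
No augmenting path remains; maximum flow = 14.
By max-flow min-cut, the minimum cut capacity equals the max flow.
In the residual graph, reachable from Depot: {Depot, Jct3}.
Min-cut edges: Depot→Y3 (7), Jct3→Y1 (2), Jct3→Jct1 (5); capacity 7 + 2 + 5 = 14.

14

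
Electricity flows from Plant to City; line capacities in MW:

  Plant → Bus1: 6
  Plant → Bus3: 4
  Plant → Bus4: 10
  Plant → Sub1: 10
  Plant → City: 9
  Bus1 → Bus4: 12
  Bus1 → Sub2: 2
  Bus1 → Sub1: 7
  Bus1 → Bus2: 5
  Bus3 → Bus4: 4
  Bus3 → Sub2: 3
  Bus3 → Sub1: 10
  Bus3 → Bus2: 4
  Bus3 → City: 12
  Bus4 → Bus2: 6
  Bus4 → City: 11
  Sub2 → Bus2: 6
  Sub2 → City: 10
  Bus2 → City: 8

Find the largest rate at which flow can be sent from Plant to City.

Augment Plant→City: bottleneck 9, flow now 9.
Augment Plant→Bus3→City: bottleneck 4, flow now 13.
Augment Plant→Bus4→City: bottleneck 10, flow now 23.
Augment Plant→Bus1→Bus4→City: bottleneck 1, flow now 24.
Augment Plant→Bus1→Sub2→City: bottleneck 2, flow now 26.
Augment Plant→Bus1→Bus2→City: bottleneck 3, flow now 29.
No augmenting path remains; maximum flow = 29.
In the residual graph, reachable from Plant: {Plant, Sub1}.
Min-cut edges: Plant→Bus1 (6), Plant→Bus3 (4), Plant→Bus4 (10), Plant→City (9); capacity 6 + 4 + 10 + 9 = 29.
This cut is saturated, so no flow can exceed 29.

29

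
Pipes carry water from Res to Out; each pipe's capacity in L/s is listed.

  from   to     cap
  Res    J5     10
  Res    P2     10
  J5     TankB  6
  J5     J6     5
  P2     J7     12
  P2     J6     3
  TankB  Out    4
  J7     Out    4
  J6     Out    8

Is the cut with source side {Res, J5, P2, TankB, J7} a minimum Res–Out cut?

Yes — it is a minimum cut (capacity 16).

Given cut capacity: 5 + 3 + 4 + 4 = 16.
Augment Res→J5→TankB→Out: bottleneck 4, flow now 4.
Augment Res→J5→J6→Out: bottleneck 5, flow now 9.
Augment Res→P2→J7→Out: bottleneck 4, flow now 13.
Augment Res→P2→J6→Out: bottleneck 3, flow now 16.
No augmenting path remains; maximum flow = 16.
Cut capacity 16 equals the max flow, so it is a minimum cut.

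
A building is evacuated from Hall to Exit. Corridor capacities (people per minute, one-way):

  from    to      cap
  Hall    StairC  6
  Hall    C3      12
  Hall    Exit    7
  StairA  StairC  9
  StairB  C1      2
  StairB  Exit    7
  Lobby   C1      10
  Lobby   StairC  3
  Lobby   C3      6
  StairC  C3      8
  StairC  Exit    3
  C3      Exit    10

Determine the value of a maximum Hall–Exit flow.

Augment Hall→Exit: bottleneck 7, flow now 7.
Augment Hall→StairC→Exit: bottleneck 3, flow now 10.
Augment Hall→C3→Exit: bottleneck 10, flow now 20.
No augmenting path remains; maximum flow = 20.
In the residual graph, reachable from Hall: {Hall, StairC, C3}.
Min-cut edges: Hall→Exit (7), StairC→Exit (3), C3→Exit (10); capacity 7 + 3 + 10 = 20.
This cut is saturated, so no flow can exceed 20.

20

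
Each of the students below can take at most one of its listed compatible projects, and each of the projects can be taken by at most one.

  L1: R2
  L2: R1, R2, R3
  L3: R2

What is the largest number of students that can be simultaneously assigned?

Unit-capacity flow: source→left, listed edges, right→sink; max matching = max flow.
Augmenting path L1→R2 (+1); matched 1.
Augmenting path L2→R1 (+1); matched 2.
No augmenting path remains; maximum matching = 2.
König certificate: {L2, R2} is a vertex cover of size 2 (every listed pair touches it), so no matching can be larger.

2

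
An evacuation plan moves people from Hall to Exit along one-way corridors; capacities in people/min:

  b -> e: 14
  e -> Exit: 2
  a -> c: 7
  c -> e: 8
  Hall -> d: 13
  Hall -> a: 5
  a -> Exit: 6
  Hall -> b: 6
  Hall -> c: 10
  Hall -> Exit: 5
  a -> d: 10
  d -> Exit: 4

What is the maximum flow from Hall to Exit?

Augment Hall→Exit: bottleneck 5, flow now 5.
Augment Hall→a→Exit: bottleneck 5, flow now 10.
Augment Hall→d→Exit: bottleneck 4, flow now 14.
Augment Hall→b→e→Exit: bottleneck 2, flow now 16.
No augmenting path remains; maximum flow = 16.
In the residual graph, reachable from Hall: {Hall, b, c, d, e}.
Min-cut edges: Hall→a (5), Hall→Exit (5), d→Exit (4), e→Exit (2); capacity 5 + 5 + 4 + 2 = 16.
This cut is saturated, so no flow can exceed 16.

16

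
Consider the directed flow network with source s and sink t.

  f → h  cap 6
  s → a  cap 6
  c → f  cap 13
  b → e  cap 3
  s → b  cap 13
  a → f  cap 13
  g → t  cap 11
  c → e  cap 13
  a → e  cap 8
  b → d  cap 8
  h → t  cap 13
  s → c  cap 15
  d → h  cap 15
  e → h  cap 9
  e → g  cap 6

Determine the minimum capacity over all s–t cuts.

19

Augment s→a→e→g→t: bottleneck 6, flow now 6.
Augment s→b→d→h→t: bottleneck 8, flow now 14.
Augment s→b→e→h→t: bottleneck 3, flow now 17.
Augment s→c→e→h→t: bottleneck 2, flow now 19.
No augmenting path remains; maximum flow = 19.
By max-flow min-cut, the minimum cut capacity equals the max flow.
In the residual graph, reachable from s: {s, a, b, c, d, e, f, h}.
Min-cut edges: e→g (6), h→t (13); capacity 6 + 13 = 19.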